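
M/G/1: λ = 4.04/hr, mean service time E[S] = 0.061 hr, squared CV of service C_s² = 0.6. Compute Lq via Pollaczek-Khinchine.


ρ = λ·E[S] = 4.04·0.061 = 0.2464
Lq = ρ²(1+C_s²)/(2(1−ρ)) = 0.06073·(1+0.6)/(2·0.7536)
= 0.06073·1.6000/1.5071 = 0.06448

Final: 0.06448


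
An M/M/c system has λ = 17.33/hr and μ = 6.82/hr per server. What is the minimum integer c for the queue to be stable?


Stability requires cμ > λ ⇔ c > λ/μ.
λ/μ = 17.33/6.82 = 2.5411
Minimum integer c = ⌊2.5411⌋ + 1 = 3
Check: 3·6.82 = 20.46 > 17.33, while 2·6.82 = 13.64 ≤ 17.33

Final: 3 servers


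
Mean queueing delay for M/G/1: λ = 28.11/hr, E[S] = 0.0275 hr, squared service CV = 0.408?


ρ = λ·E[S] = 28.11·0.0275 = 0.7730
E[S²] = E[S]²(1+C_s²) = 0.0275²·(1+0.408) = 0.001065
Wq = λ·E[S²]/(2(1−ρ)) = 28.11·0.001065/(2·0.2270) = 0.06594 hr

Final: 0.06594 hr


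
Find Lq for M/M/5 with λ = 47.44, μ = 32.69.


a = λ/μ = 1.4512; ρ = a/5 = 0.2902
P₀ = 0.233975
Lq = P₀·a^c·ρ / (c!·(1−ρ)²) = 0.233975·6.43649·0.2902/(120·0.50376)
= 0.007231

Final: 0.007231


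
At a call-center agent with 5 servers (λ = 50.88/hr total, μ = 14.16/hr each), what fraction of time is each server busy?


ρ = λ/(cμ) = 50.88/(5·14.16) = 50.88/70.80 = 0.7186

Final: 0.7186


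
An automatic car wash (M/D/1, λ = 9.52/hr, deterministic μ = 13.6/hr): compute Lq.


ρ = 9.52/13.6 = 0.7000
M/D/1: Lq = ρ²/(2(1−ρ)) = 0.4900/(2·0.3000) = 0.81667

Final: 0.81667


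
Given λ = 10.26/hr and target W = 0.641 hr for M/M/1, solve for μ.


W = 1/(μ−λ) ⇒ μ − λ = 1/W = 1/0.641 = 1.5601
μ = λ + 1/W = 10.26 + 1.5601 = 11.8201 per hr

Final: 11.8201 /hr


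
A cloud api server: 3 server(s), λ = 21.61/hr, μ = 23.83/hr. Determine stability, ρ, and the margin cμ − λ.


Total capacity cμ = 3·23.83 = 71.49/hr
ρ = λ/(cμ) = 21.61/71.49 = 0.3023
Stable ⇔ ρ < 1: YES
Spare capacity = cμ − λ = 71.49 − 21.61 = 49.88/hr

Final: ρ = 0.3023; stable; margin = 49.88/hr


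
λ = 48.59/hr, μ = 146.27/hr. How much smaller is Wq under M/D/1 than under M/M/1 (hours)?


ρ = 48.59/146.27 = 0.3322
Wq(M/M/1) = ρ/(μ−λ) = 0.3322/97.68 = 0.003401 hr
Wq(M/D/1) = ρ/(2(μ−λ)) = 0.001700 hr
Savings = 0.003401 − 0.001700 = 0.001700 hr

Final: 0.001700 hr


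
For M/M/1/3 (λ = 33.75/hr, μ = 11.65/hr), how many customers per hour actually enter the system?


ρ = 2.8970; P_K = (1−ρ)ρ^3/(1−ρ^4) = 0.664245
λ_eff = λ(1 − P_K) = 33.75·(1 − 0.664245) = 33.75·0.335755 = 11.3317 /hr

Final: 11.3317 /hr


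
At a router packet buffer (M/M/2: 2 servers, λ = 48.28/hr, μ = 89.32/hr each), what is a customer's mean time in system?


a = 0.5405; ρ = 0.2703; P₀ = 0.574476
Lq = P₀·a^c·ρ/(c!(1−ρ)²) = 0.04259
Wq = Lq/λ = 0.04259/48.28 = 0.0008822 hr
W = Wq + 1/μ = 0.0008822 + 0.01120 = 0.01208 hr

Final: 0.01208 hr


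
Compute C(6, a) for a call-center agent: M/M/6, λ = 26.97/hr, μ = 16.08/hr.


a = λ/μ = 1.6772; ρ = a/6 = 0.2795
P₀ = 0.186795 (from M/M/c formula)
C(c,a) = [a^c/(c!(1−ρ))]·P₀ = [22.26227/(720·0.7205)]·0.186795
= 0.04292·0.186795 = 0.008017

Final: 0.008017


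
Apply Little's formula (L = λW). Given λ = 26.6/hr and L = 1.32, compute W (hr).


W = L/λ = 1.32/26.6 = 0.04962 hr

Final: 0.04962 hr


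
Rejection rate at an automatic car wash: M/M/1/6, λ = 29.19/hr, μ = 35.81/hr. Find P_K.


ρ = λ/μ = 29.19/35.81 = 0.8151
P_K = (1−ρ)ρ^K/(1−ρ^(K+1)) = (0.1849·0.293345)/(1 − 0.239116)
= 0.054229/0.760884 = 0.071271

Final: 0.071271


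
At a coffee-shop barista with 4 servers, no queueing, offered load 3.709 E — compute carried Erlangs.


B(4,3.709) = 0.281853 (Erlang-B)
Carried load = a(1 − B) = 3.709·(1 − 0.281853) = 3.709·0.718147 = 2.6636 E

Final: 2.6636 Erlangs


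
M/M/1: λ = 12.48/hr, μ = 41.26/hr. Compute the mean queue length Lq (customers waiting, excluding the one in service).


ρ = 12.48/41.26 = 0.3025
Lq = ρ²/(1−ρ) = 0.09149/0.6975 = 0.1312

Final: 0.1312


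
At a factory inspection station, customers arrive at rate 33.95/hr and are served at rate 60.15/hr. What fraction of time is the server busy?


ρ = λ/μ = 33.95/60.15 = 0.5644

Final: 0.5644


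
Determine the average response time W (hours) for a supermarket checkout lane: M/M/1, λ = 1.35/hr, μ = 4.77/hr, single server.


W = 1/(μ−λ) = 1/(4.77 − 1.35) = 1/3.42 = 0.2924 hr

Final: 0.2924 hr


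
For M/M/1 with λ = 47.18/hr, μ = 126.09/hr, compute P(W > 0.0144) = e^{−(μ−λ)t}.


W ~ Exponential(μ−λ) for M/M/1.
μ − λ = 126.09 − 47.18 = 78.9100
P(W > t) = e^{−(μ−λ)t} = e^{−1.1363} = 0.321003

Final: 0.321003


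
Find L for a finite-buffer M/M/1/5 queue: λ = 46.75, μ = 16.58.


ρ = 46.75/16.58 = 2.8197
L = ρ[1 − (K+1)ρ^K + Kρ^(K+1)] / [(1−ρ)(1−ρ^(K+1))]
Numerator: 2.8197·(1 − 6·178.231903 + 5·502.553768) = 4072.656483
Denominator: (-1.8197)·(-501.553768) = 912.658456
L = 4072.656483/912.658456 = 4.4624

Final: 4.4624


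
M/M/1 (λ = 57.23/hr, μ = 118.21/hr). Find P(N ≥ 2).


ρ = 57.23/118.21 = 0.4841
P(N ≥ n) = ρ^n = 0.4841^2 = 0.234390

Final: 0.234390


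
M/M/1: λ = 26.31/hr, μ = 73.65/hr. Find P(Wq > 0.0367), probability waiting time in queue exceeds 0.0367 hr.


ρ = 26.31/73.65 = 0.3572
P(Wq > t) = ρ·e^{−(μ−λ)t} = 0.3572·e^{−1.7374}
= 0.3572·0.175981 = 0.062866

Final: 0.062866


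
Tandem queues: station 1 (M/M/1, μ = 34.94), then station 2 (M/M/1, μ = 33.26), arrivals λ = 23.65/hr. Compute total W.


Each node sees arrival rate λ = 23.65/hr (tandem ⇒ throughput preserved).
W₁ = 1/(μ₁−λ) = 1/(34.94−23.65) = 0.08857 hr
W₂ = 1/(μ₂−λ) = 1/(33.26−23.65) = 0.10406 hr
W_total = W₁ + W₂ = 0.08857 + 0.10406 = 0.19263 hr

Final: 0.19263 hr


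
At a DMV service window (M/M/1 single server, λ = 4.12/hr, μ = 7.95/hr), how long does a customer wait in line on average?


ρ = 4.12/7.95 = 0.5182
Wq = ρ/(μ−λ) = 0.5182/(7.95 − 4.12) = 0.5182/3.83 = 0.1353 hr

Final: 0.1353 hr


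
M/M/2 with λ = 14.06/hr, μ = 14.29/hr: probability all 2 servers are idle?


a = λ/μ = 14.06/14.29 = 0.9839; ρ = a/c = 0.4920
Σ_{k=0}^{1} a^k/k! (terms k=0..1) = 1.00000 + 0.98390 = 1.98390
Tail: a^2/(2!(1−ρ)) = 0.96807/(2·0.5080) = 0.95273
P₀ = 1/(1.98390 + 0.95273) = 1/2.93664 = 0.340525

Final: 0.340525


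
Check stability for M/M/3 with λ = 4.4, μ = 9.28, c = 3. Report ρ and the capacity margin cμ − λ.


Total capacity cμ = 3·9.28 = 27.84/hr
ρ = λ/(cμ) = 4.4/27.84 = 0.1580
Stable ⇔ ρ < 1: YES
Spare capacity = cμ − λ = 27.84 − 4.4 = 23.44/hr

Final: ρ = 0.1580; stable; margin = 23.44/hr


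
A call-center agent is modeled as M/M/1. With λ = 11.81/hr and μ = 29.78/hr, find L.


ρ = λ/μ = 11.81/29.78 = 0.3966
L = ρ/(1−ρ) = 0.3966/(1 − 0.3966) = 0.3966/0.6034 = 0.6572

Final: 0.6572


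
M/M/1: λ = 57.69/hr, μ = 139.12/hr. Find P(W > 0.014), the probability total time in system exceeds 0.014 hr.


W ~ Exponential(μ−λ) for M/M/1.
μ − λ = 139.12 − 57.69 = 81.4300
P(W > t) = e^{−(μ−λ)t} = e^{−1.1400} = 0.319813

Final: 0.319813


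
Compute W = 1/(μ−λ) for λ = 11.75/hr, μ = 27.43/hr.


W = 1/(μ−λ) = 1/(27.43 − 11.75) = 1/15.68 = 0.06378 hr

Final: 0.06378 hr


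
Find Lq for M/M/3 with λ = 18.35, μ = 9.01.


a = λ/μ = 2.0366; ρ = a/3 = 0.6789
P₀ = 0.105319
Lq = P₀·a^c·ρ / (c!·(1−ρ)²) = 0.105319·8.44761·0.6789/(6·0.10312)
= 0.97619

Final: 0.97619


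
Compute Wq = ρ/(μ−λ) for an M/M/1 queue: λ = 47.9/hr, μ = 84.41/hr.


ρ = 47.9/84.41 = 0.5675
Wq = ρ/(μ−λ) = 0.5675/(84.41 − 47.9) = 0.5675/36.51 = 0.01554 hr

Final: 0.01554 hr


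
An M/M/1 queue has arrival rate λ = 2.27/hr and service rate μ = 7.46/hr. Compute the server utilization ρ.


ρ = λ/μ = 2.27/7.46 = 0.3043

Final: 0.3043


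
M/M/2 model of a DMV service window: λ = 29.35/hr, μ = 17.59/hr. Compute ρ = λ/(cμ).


ρ = λ/(cμ) = 29.35/(2·17.59) = 29.35/35.18 = 0.8343

Final: 0.8343


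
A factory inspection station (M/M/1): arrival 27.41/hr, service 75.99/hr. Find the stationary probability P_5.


ρ = 27.41/75.99 = 0.3607
P_n = (1−ρ)·ρ^n = (1 − 0.3607)·0.3607^5 = 0.6393·0.006106 = 0.003904

Final: 0.003904


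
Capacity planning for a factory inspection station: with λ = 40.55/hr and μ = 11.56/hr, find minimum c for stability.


Stability requires cμ > λ ⇔ c > λ/μ.
λ/μ = 40.55/11.56 = 3.5078
Minimum integer c = ⌊3.5078⌋ + 1 = 4
Check: 4·11.56 = 46.24 > 40.55, while 3·11.56 = 34.68 ≤ 40.55

Final: 4 servers


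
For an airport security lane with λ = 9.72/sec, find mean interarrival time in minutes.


Mean interarrival time = 1/λ = 1/9.72 second = 0.10288 second
In minutes: 0.10288 × 0.0166667 = 0.001715 min

Final: 0.001715 min


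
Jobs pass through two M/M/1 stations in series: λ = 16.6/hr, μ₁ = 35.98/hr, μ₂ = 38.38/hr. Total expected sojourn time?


Each node sees arrival rate λ = 16.6/hr (tandem ⇒ throughput preserved).
W₁ = 1/(μ₁−λ) = 1/(35.98−16.6) = 0.05160 hr
W₂ = 1/(μ₂−λ) = 1/(38.38−16.6) = 0.04591 hr
W_total = W₁ + W₂ = 0.05160 + 0.04591 = 0.09751 hr

Final: 0.09751 hr


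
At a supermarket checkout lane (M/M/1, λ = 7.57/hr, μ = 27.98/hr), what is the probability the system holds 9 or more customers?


ρ = 7.57/27.98 = 0.2706
P(N ≥ n) = ρ^n = 0.2706^9 = 0.000007767

Final: 0.000007767


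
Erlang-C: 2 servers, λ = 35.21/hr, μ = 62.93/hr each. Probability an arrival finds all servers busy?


a = λ/μ = 0.5595; ρ = a/2 = 0.2798
P₀ = 0.562799 (from M/M/c formula)
C(c,a) = [a^c/(c!(1−ρ))]·P₀ = [0.31305/(2·0.7202)]·0.562799
= 0.21732·0.562799 = 0.122309

Final: 0.122309


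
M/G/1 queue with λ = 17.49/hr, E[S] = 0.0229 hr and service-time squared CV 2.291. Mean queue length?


ρ = λ·E[S] = 17.49·0.0229 = 0.4005
Lq = ρ²(1+C_s²)/(2(1−ρ)) = 0.1604·(1+2.291)/(2·0.5995)
= 0.1604·3.2910/1.1990 = 0.44033

Final: 0.44033


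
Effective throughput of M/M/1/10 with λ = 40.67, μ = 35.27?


ρ = 1.1531; P_K = (1−ρ)ρ^10/(1−ρ^11) = 0.167787
λ_eff = λ(1 − P_K) = 40.67·(1 − 0.167787) = 40.67·0.832213 = 33.8461 /hr

Final: 33.8461 /hr


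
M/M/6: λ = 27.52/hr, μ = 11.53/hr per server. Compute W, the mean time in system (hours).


a = 2.3868; ρ = 0.3978; P₀ = 0.091527
Lq = P₀·a^c·ρ/(c!(1−ρ)²) = 0.02578
Wq = Lq/λ = 0.02578/27.52 = 0.0009369 hr
W = Wq + 1/μ = 0.0009369 + 0.08673 = 0.08767 hr

Final: 0.08767 hr


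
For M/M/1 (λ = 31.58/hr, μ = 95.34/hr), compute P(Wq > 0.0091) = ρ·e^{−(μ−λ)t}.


ρ = 31.58/95.34 = 0.3312
P(Wq > t) = ρ·e^{−(μ−λ)t} = 0.3312·e^{−0.5802}
= 0.3312·0.559777 = 0.185418

Final: 0.185418


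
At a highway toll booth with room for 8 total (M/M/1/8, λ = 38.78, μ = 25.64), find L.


ρ = 38.78/25.64 = 1.5125
L = ρ[1 − (K+1)ρ^K + Kρ^(K+1)] / [(1−ρ)(1−ρ^(K+1))]
Numerator: 1.5125·(1 − 9·27.385348 + 8·41.419805) = 129.907416
Denominator: (-0.5125)·(-40.419805) = 20.714362
L = 129.907416/20.714362 = 6.2714

Final: 6.2714


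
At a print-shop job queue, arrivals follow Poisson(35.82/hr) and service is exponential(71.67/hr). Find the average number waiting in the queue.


ρ = 35.82/71.67 = 0.4998
Lq = ρ²/(1−ρ) = 0.2498/0.5002 = 0.4994

Final: 0.4994


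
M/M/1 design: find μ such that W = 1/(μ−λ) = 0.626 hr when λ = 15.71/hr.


W = 1/(μ−λ) ⇒ μ − λ = 1/W = 1/0.626 = 1.5974
μ = λ + 1/W = 15.71 + 1.5974 = 17.3074 per hr

Final: 17.3074 /hr


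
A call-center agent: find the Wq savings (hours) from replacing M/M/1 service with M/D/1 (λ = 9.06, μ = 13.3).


ρ = 9.06/13.3 = 0.6812
Wq(M/M/1) = ρ/(μ−λ) = 0.6812/4.24 = 0.16066 hr
Wq(M/D/1) = ρ/(2(μ−λ)) = 0.08033 hr
Savings = 0.16066 − 0.08033 = 0.08033 hr

Final: 0.08033 hr


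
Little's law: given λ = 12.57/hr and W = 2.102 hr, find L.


L = λW = 12.57·2.102 = 26.4221

Final: 26.4221


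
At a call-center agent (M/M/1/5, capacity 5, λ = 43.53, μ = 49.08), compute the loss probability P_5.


ρ = λ/μ = 43.53/49.08 = 0.8869
P_K = (1−ρ)ρ^K/(1−ρ^(K+1)) = (0.1131·0.548808)/(1 − 0.486749)
= 0.062060/0.513251 = 0.120915

Final: 0.120915


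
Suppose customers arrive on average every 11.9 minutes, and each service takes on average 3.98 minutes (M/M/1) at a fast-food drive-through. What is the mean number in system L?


λ = 60/11.9 = 5.0420 /hr
μ = 60/3.98 = 15.0754 /hr
ρ = λ/μ = 5.0420/15.0754 = 0.3345
L = ρ/(1−ρ) = 0.3345/0.6655 = 0.5025

Final: 0.5025


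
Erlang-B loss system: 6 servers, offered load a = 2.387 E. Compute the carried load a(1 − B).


B(6,2.387) = 0.023881 (Erlang-B)
Carried load = a(1 − B) = 2.387·(1 − 0.023881) = 2.387·0.976119 = 2.3300 E

Final: 2.3300 Erlangs


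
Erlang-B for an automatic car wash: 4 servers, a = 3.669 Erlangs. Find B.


B(c,a) = (a^c/c!) / Σ_{k=0}^{c} a^k/k!
a^4/4! = 7.550568
Σ terms (k=0..4): 1.00000 + 3.66900 + 6.73078 + 8.23174 + 7.55057 = 27.182093
B = 7.550568/27.182093 = 0.277777

Final: 0.277777


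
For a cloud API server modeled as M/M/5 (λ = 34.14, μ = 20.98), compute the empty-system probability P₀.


a = λ/μ = 34.14/20.98 = 1.6273; ρ = a/c = 0.3255
Σ_{k=0}^{4} a^k/k! (terms k=0..4) = 1.00000 + 1.62726 + 1.32399 + 0.71816 + 0.29216 = 4.96158
Tail: a^5/(5!(1−ρ)) = 11.41012/(120·0.6745) = 0.14096
P₀ = 1/(4.96158 + 0.14096) = 1/5.10254 = 0.195981

Final: 0.195981


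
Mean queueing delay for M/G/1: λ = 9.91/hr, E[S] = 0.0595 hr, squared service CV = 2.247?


ρ = λ·E[S] = 9.91·0.0595 = 0.5896
E[S²] = E[S]²(1+C_s²) = 0.0595²·(1+2.247) = 0.011495
Wq = λ·E[S²]/(2(1−ρ)) = 9.91·0.011495/(2·0.4104) = 0.13880 hr

Final: 0.13880 hr


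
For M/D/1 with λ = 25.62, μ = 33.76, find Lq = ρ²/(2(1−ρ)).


ρ = 25.62/33.76 = 0.7589
M/D/1: Lq = ρ²/(2(1−ρ)) = 0.5759/(2·0.2411) = 1.19427

Final: 1.19427


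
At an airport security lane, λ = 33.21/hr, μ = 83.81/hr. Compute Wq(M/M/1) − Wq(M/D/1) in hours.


ρ = 33.21/83.81 = 0.3963
Wq(M/M/1) = ρ/(μ−λ) = 0.3963/50.60 = 0.007831 hr
Wq(M/D/1) = ρ/(2(μ−λ)) = 0.003916 hr
Savings = 0.007831 − 0.003916 = 0.003916 hr

Final: 0.003916 hr


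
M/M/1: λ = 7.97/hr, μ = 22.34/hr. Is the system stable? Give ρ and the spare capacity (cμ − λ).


Total capacity cμ = 1·22.34 = 22.34/hr
ρ = λ/(cμ) = 7.97/22.34 = 0.3568
Stable ⇔ ρ < 1: YES
Spare capacity = cμ − λ = 22.34 − 7.97 = 14.37/hr

Final: ρ = 0.3568; stable; margin = 14.37/hr


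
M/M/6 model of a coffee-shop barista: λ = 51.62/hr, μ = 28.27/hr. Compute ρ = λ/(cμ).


ρ = λ/(cμ) = 51.62/(6·28.27) = 51.62/169.62 = 0.3043

Final: 0.3043


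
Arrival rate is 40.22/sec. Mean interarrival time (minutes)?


Mean interarrival time = 1/λ = 1/40.22 second = 0.02486 second
In minutes: 0.02486 × 0.0166667 = 0.0004144 min

Final: 0.0004144 min


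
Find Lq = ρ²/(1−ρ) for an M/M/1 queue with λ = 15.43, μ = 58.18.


ρ = 15.43/58.18 = 0.2652
Lq = ρ²/(1−ρ) = 0.07034/0.7348 = 0.09572

Final: 0.09572


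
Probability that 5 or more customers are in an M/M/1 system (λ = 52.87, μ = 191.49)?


ρ = 52.87/191.49 = 0.2761
P(N ≥ n) = ρ^n = 0.2761^5 = 0.001604

Final: 0.001604


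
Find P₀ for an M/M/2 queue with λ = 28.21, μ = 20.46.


a = λ/μ = 28.21/20.46 = 1.3788; ρ = a/c = 0.6894
Σ_{k=0}^{1} a^k/k! (terms k=0..1) = 1.00000 + 1.37879 = 2.37879
Tail: a^2/(2!(1−ρ)) = 1.90106/(2·0.3106) = 3.06024
P₀ = 1/(2.37879 + 3.06024) = 1/5.43902 = 0.183857

Final: 0.183857


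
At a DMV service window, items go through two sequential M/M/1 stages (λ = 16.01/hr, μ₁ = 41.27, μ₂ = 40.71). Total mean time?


Each node sees arrival rate λ = 16.01/hr (tandem ⇒ throughput preserved).
W₁ = 1/(μ₁−λ) = 1/(41.27−16.01) = 0.03959 hr
W₂ = 1/(μ₂−λ) = 1/(40.71−16.01) = 0.04049 hr
W_total = W₁ + W₂ = 0.03959 + 0.04049 = 0.08007 hr

Final: 0.08007 hr


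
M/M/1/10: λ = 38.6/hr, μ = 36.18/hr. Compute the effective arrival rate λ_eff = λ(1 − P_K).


ρ = 1.0669; P_K = (1−ρ)ρ^10/(1−ρ^11) = 0.123066
λ_eff = λ(1 − P_K) = 38.6·(1 − 0.123066) = 38.6·0.876934 = 33.8497 /hr

Final: 33.8497 /hr


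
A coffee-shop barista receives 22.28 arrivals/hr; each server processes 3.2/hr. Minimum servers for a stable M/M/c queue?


Stability requires cμ > λ ⇔ c > λ/μ.
λ/μ = 22.28/3.2 = 6.9625
Minimum integer c = ⌊6.9625⌋ + 1 = 7
Check: 7·3.2 = 22.40 > 22.28, while 6·3.2 = 19.20 ≤ 22.28

Final: 7 servers


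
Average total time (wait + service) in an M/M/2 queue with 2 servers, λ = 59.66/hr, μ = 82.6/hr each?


a = 0.7223; ρ = 0.3611; P₀ = 0.469359
Lq = P₀·a^c·ρ/(c!(1−ρ)²) = 0.10833
Wq = Lq/λ = 0.10833/59.66 = 0.001816 hr
W = Wq + 1/μ = 0.001816 + 0.01211 = 0.01392 hr

Final: 0.01392 hr


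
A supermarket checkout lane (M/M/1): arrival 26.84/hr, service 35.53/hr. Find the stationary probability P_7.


ρ = 26.84/35.53 = 0.7554
P_n = (1−ρ)·ρ^n = (1 − 0.7554)·0.7554^7 = 0.2446·0.140382 = 0.034335

Final: 0.034335


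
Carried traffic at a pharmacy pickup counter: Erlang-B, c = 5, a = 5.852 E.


B(5,5.852) = 0.349942 (Erlang-B)
Carried load = a(1 − B) = 5.852·(1 − 0.349942) = 5.852·0.650058 = 3.8041 E

Final: 3.8041 Erlangs


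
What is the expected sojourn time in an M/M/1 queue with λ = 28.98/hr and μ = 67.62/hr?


W = 1/(μ−λ) = 1/(67.62 − 28.98) = 1/38.64 = 0.02588 hr

Final: 0.02588 hr


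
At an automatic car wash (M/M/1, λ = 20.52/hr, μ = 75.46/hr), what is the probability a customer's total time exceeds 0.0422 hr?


W ~ Exponential(μ−λ) for M/M/1.
μ − λ = 75.46 − 20.52 = 54.9400
P(W > t) = e^{−(μ−λ)t} = e^{−2.3185} = 0.098424

Final: 0.098424


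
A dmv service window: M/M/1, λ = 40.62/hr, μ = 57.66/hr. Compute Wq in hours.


ρ = 40.62/57.66 = 0.7045
Wq = ρ/(μ−λ) = 0.7045/(57.66 − 40.62) = 0.7045/17.04 = 0.04134 hr

Final: 0.04134 hr


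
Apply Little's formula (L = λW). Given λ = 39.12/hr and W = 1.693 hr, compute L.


L = λW = 39.12·1.693 = 66.2302

Final: 66.2302


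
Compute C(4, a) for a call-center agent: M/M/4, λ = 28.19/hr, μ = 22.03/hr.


a = λ/μ = 1.2796; ρ = a/4 = 0.3199
P₀ = 0.276870 (from M/M/c formula)
C(c,a) = [a^c/(c!(1−ρ))]·P₀ = [2.68116/(24·0.6801)]·0.276870
= 0.16426·0.276870 = 0.045480

Final: 0.045480


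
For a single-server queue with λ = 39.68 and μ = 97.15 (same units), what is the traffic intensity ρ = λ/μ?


ρ = λ/μ = 39.68/97.15 = 0.4084

Final: 0.4084


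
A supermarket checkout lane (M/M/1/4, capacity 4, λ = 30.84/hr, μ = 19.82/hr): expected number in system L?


ρ = 30.84/19.82 = 1.5560
L = ρ[1 − (K+1)ρ^K + Kρ^(K+1)] / [(1−ρ)(1−ρ^(K+1))]
Numerator: 1.5560·(1 − 5·5.861960 + 4·9.121234) = 12.720542
Denominator: (-0.5560)·(-8.121234) = 4.515439
L = 12.720542/4.515439 = 2.8171

Final: 2.8171


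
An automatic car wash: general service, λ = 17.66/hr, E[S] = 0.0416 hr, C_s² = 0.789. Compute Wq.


ρ = λ·E[S] = 17.66·0.0416 = 0.7347
E[S²] = E[S]²(1+C_s²) = 0.0416²·(1+0.789) = 0.003096
Wq = λ·E[S²]/(2(1−ρ)) = 17.66·0.003096/(2·0.2653) = 0.10303 hr

Final: 0.10303 hr


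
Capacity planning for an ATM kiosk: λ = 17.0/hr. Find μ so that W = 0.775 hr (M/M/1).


W = 1/(μ−λ) ⇒ μ − λ = 1/W = 1/0.775 = 1.2903
μ = λ + 1/W = 17.0 + 1.2903 = 18.2903 per hr

Final: 18.2903 /hr


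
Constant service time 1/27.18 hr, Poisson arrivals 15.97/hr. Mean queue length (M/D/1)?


ρ = 15.97/27.18 = 0.5876
M/D/1: Lq = ρ²/(2(1−ρ)) = 0.3452/(2·0.4124) = 0.41853

Final: 0.41853


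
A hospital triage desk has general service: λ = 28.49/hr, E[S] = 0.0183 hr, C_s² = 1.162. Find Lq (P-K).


ρ = λ·E[S] = 28.49·0.0183 = 0.5214
Lq = ρ²(1+C_s²)/(2(1−ρ)) = 0.2718·(1+1.162)/(2·0.4786)
= 0.2718·2.1620/0.9573 = 0.61392

Final: 0.61392


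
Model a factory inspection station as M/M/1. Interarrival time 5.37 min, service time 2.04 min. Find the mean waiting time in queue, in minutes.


λ = 60/5.37 = 11.1732 /hr
μ = 60/2.04 = 29.4118 /hr
ρ = λ/μ = 11.1732/29.4118 = 0.3799
Wq = ρ/(μ−λ) = 0.3799/(29.4118−11.1732) = 0.02083 hr
In minutes: 0.02083·60 = 1.250 min

Final: 1.250 min


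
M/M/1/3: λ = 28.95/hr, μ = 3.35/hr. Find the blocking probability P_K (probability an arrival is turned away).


ρ = λ/μ = 28.95/3.35 = 8.6418
P_K = (1−ρ)ρ^K/(1−ρ^(K+1)) = (-7.6418·645.373729)/(1 − 5577.184916)
= -4931.811186/-5576.184916 = 0.884442

Final: 0.884442


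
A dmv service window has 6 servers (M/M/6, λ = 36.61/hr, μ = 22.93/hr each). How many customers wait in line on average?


a = λ/μ = 1.5966; ρ = a/6 = 0.2661
P₀ = 0.202510
Lq = P₀·a^c·ρ / (c!·(1−ρ)²) = 0.202510·16.56434·0.2661/(720·0.53861)
= 0.002302

Final: 0.002302


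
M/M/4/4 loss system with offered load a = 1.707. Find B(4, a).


B(c,a) = (a^c/c!) / Σ_{k=0}^{c} a^k/k!
a^4/4! = 0.353771
Σ terms (k=0..4): 1.00000 + 1.70700 + 1.45692 + 0.82899 + 0.35377 = 5.346686
B = 0.353771/5.346686 = 0.066166

Final: 0.066166


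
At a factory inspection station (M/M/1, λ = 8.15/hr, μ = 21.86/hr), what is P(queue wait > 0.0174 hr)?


ρ = 8.15/21.86 = 0.3728
P(Wq > t) = ρ·e^{−(μ−λ)t} = 0.3728·e^{−0.2386}
= 0.3728·0.787766 = 0.293701

Final: 0.293701


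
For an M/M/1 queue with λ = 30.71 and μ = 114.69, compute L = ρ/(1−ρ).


ρ = λ/μ = 30.71/114.69 = 0.2678
L = ρ/(1−ρ) = 0.2678/(1 − 0.2678) = 0.2678/0.7322 = 0.3657

Final: 0.3657


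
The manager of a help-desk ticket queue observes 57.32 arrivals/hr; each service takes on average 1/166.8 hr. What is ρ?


ρ = λ/μ = 57.32/166.8 = 0.3436

Final: 0.3436


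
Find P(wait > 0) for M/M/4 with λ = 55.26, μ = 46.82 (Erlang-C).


a = λ/μ = 1.1803; ρ = a/4 = 0.2951
P₀ = 0.306232 (from M/M/c formula)
C(c,a) = [a^c/(c!(1−ρ))]·P₀ = [1.94052/(24·0.7049)]·0.306232
= 0.11470·0.306232 = 0.035124

Final: 0.035124


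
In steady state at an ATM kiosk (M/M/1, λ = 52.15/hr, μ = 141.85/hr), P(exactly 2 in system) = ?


ρ = 52.15/141.85 = 0.3676
P_n = (1−ρ)·ρ^n = (1 − 0.3676)·0.3676^2 = 0.6324·0.135161 = 0.085470

Final: 0.085470


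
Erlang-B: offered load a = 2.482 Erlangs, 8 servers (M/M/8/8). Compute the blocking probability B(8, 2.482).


B(c,a) = (a^c/c!) / Σ_{k=0}^{c} a^k/k!
a^8/8! = 0.035719
Σ terms (k=0..8): 1.00000 + 2.48200 + 3.08016 + 2.54832 + 1.58123 + 0.78492 + 0.32470 + 0.11513 + 0.03572 = 11.952183
B = 0.035719/11.952183 = 0.002988

Final: 0.002988


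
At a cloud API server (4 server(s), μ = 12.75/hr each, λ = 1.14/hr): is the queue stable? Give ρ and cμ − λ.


Total capacity cμ = 4·12.75 = 51.00/hr
ρ = λ/(cμ) = 1.14/51.00 = 0.02235
Stable ⇔ ρ < 1: YES
Spare capacity = cμ − λ = 51.00 − 1.14 = 49.86/hr

Final: ρ = 0.02235; stable; margin = 49.86/hr


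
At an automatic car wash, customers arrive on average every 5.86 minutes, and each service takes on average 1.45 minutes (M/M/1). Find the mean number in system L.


λ = 60/5.86 = 10.2389 /hr
μ = 60/1.45 = 41.3793 /hr
ρ = λ/μ = 10.2389/41.3793 = 0.2474
L = ρ/(1−ρ) = 0.2474/0.7526 = 0.3288

Final: 0.3288


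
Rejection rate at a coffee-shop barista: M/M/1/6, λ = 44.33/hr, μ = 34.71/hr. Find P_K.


ρ = λ/μ = 44.33/34.71 = 1.2772
P_K = (1−ρ)ρ^K/(1−ρ^(K+1)) = (-0.2772·4.339690)/(1 − 5.542451)
= -1.202761/-4.542451 = 0.264782

Final: 0.264782


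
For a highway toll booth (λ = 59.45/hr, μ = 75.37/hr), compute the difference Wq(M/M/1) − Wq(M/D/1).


ρ = 59.45/75.37 = 0.7888
Wq(M/M/1) = ρ/(μ−λ) = 0.7888/15.92 = 0.04955 hr
Wq(M/D/1) = ρ/(2(μ−λ)) = 0.02477 hr
Savings = 0.04955 − 0.02477 = 0.02477 hr

Final: 0.02477 hr


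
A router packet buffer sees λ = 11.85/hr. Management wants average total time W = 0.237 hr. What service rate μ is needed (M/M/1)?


W = 1/(μ−λ) ⇒ μ − λ = 1/W = 1/0.237 = 4.2194
μ = λ + 1/W = 11.85 + 4.2194 = 16.0694 per hr

Final: 16.0694 /hr


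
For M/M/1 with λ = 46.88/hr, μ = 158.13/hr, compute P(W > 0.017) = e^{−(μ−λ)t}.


W ~ Exponential(μ−λ) for M/M/1.
μ − λ = 158.13 − 46.88 = 111.2500
P(W > t) = e^{−(μ−λ)t} = e^{−1.8913} = 0.150883

Final: 0.150883


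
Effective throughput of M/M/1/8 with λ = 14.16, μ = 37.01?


ρ = 0.3826; P_K = (1−ρ)ρ^8/(1−ρ^9) = 0.0002835
λ_eff = λ(1 − P_K) = 14.16·(1 − 0.0002835) = 14.16·0.999716 = 14.1560 /hr

Final: 14.1560 /hr


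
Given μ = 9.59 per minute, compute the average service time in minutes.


Mean service time = 1/μ = 1/9.59 minute = 0.10428 minute
In minutes: 0.10428 × 1 = 0.1043 min

Final: 0.1043 min


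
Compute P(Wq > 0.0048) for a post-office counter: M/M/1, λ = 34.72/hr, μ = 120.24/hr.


ρ = 34.72/120.24 = 0.2888
P(Wq > t) = ρ·e^{−(μ−λ)t} = 0.2888·e^{−0.4105}
= 0.2888·0.663321 = 0.191538

Final: 0.191538


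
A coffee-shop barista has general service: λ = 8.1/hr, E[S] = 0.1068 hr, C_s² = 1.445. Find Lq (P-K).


ρ = λ·E[S] = 8.1·0.1068 = 0.8651
Lq = ρ²(1+C_s²)/(2(1−ρ)) = 0.7484·(1+1.445)/(2·0.1349)
= 0.7484·2.4450/0.2698 = 6.78086

Final: 6.78086


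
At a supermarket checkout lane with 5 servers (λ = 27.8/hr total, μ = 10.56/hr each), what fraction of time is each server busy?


ρ = λ/(cμ) = 27.8/(5·10.56) = 27.8/52.80 = 0.5265

Final: 0.5265


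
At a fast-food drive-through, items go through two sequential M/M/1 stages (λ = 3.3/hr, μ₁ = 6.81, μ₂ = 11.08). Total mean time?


Each node sees arrival rate λ = 3.3/hr (tandem ⇒ throughput preserved).
W₁ = 1/(μ₁−λ) = 1/(6.81−3.3) = 0.28490 hr
W₂ = 1/(μ₂−λ) = 1/(11.08−3.3) = 0.12853 hr
W_total = W₁ + W₂ = 0.28490 + 0.12853 = 0.41343 hr

Final: 0.41343 hr


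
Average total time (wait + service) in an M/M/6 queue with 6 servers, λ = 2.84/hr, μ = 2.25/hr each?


a = 1.2622; ρ = 0.2104; P₀ = 0.283000
Lq = P₀·a^c·ρ/(c!(1−ρ)²) = 0.0005363
Wq = Lq/λ = 0.0005363/2.84 = 0.0001888 hr
W = Wq + 1/μ = 0.0001888 + 0.44444 = 0.44463 hr

Final: 0.44463 hr


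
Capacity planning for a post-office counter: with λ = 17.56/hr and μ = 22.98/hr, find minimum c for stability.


Stability requires cμ > λ ⇔ c > λ/μ.
λ/μ = 17.56/22.98 = 0.7641
Minimum integer c = ⌊0.7641⌋ + 1 = 1
Check: 1·22.98 = 22.98 > 17.56, while 0·22.98 = 0.00 ≤ 17.56

Final: 1 servers


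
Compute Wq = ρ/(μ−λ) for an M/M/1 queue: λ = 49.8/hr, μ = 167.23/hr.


ρ = 49.8/167.23 = 0.2978
Wq = ρ/(μ−λ) = 0.2978/(167.23 − 49.8) = 0.2978/117.43 = 0.002536 hr

Final: 0.002536 hr


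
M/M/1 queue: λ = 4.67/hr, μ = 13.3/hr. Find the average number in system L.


ρ = λ/μ = 4.67/13.3 = 0.3511
L = ρ/(1−ρ) = 0.3511/(1 − 0.3511) = 0.3511/0.6489 = 0.5411

Final: 0.5411


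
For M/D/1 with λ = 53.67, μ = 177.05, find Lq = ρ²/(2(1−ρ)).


ρ = 53.67/177.05 = 0.3031
M/D/1: Lq = ρ²/(2(1−ρ)) = 0.09189/(2·0.6969) = 0.06593

Final: 0.06593


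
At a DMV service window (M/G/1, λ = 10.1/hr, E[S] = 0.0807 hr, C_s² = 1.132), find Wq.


ρ = λ·E[S] = 10.1·0.0807 = 0.8151
E[S²] = E[S]²(1+C_s²) = 0.0807²·(1+1.132) = 0.013885
Wq = λ·E[S²]/(2(1−ρ)) = 10.1·0.013885/(2·0.1849) = 0.37916 hr

Final: 0.37916 hr


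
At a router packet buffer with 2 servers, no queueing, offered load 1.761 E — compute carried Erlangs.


B(2,1.761) = 0.359629 (Erlang-B)
Carried load = a(1 − B) = 1.761·(1 − 0.359629) = 1.761·0.640371 = 1.1277 E

Final: 1.1277 Erlangs


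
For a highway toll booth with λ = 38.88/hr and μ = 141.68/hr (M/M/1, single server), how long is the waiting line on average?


ρ = 38.88/141.68 = 0.2744
Lq = ρ²/(1−ρ) = 0.07531/0.7256 = 0.1038

Final: 0.1038


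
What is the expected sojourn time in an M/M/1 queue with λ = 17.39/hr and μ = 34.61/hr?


W = 1/(μ−λ) = 1/(34.61 − 17.39) = 1/17.22 = 0.05807 hr

Final: 0.05807 hr


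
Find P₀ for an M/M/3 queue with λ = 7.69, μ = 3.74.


a = λ/μ = 7.69/3.74 = 2.0561; ρ = a/c = 0.6854
Σ_{k=0}^{2} a^k/k! (terms k=0..2) = 1.00000 + 2.05615 + 2.11388 = 5.17003
Tail: a^3/(3!(1−ρ)) = 8.69289/(6·0.3146) = 4.60502
P₀ = 1/(5.17003 + 4.60502) = 1/9.77504 = 0.102301

Final: 0.102301


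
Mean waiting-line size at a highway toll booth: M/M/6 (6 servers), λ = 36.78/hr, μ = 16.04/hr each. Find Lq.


a = λ/μ = 2.2930; ρ = a/6 = 0.3822
P₀ = 0.100620
Lq = P₀·a^c·ρ / (c!·(1−ρ)²) = 0.100620·145.35975·0.3822/(720·0.38171)
= 0.02034

Final: 0.02034


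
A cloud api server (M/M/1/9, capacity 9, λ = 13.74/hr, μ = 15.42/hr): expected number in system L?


ρ = 13.74/15.42 = 0.8911
L = ρ[1 − (K+1)ρ^K + Kρ^(K+1)] / [(1−ρ)(1−ρ^(K+1))]
Numerator: 0.8911·(1 − 10·0.354096 + 9·0.315518) = 0.266154
Denominator: (0.1089)·(0.684482) = 0.074574
L = 0.266154/0.074574 = 3.5690

Final: 3.5690


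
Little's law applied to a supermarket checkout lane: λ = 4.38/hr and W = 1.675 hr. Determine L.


L = λW = 4.38·1.675 = 7.3365

Final: 7.3365


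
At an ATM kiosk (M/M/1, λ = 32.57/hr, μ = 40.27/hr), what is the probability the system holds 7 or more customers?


ρ = 32.57/40.27 = 0.8088
P(N ≥ n) = ρ^n = 0.8088^7 = 0.226388

Final: 0.226388


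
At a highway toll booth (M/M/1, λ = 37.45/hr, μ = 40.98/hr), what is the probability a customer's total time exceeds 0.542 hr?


W ~ Exponential(μ−λ) for M/M/1.
μ − λ = 40.98 − 37.45 = 3.5300
P(W > t) = e^{−(μ−λ)t} = e^{−1.9133} = 0.147598

Final: 0.147598


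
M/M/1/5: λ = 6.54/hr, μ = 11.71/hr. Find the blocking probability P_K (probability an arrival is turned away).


ρ = λ/μ = 6.54/11.71 = 0.5585
P_K = (1−ρ)ρ^K/(1−ρ^(K+1)) = (0.4415·0.054338)/(1 − 0.030348)
= 0.023990/0.969652 = 0.024741

Final: 0.024741


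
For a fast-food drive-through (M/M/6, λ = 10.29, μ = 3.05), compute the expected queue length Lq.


a = λ/μ = 3.3738; ρ = a/6 = 0.5623
P₀ = 0.033129
Lq = P₀·a^c·ρ / (c!·(1−ρ)²) = 0.033129·1474.66446·0.5623/(720·0.19159)
= 0.19914

Final: 0.19914


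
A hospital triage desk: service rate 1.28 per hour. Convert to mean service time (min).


Mean service time = 1/μ = 1/1.28 hour = 0.78125 hour
In minutes: 0.78125 × 60 = 46.8750 min

Final: 46.8750 min


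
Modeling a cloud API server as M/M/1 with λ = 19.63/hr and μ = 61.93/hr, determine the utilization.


ρ = λ/μ = 19.63/61.93 = 0.3170

Final: 0.3170


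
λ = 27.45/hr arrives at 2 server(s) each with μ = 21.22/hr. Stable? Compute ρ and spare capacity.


Total capacity cμ = 2·21.22 = 42.44/hr
ρ = λ/(cμ) = 27.45/42.44 = 0.6468
Stable ⇔ ρ < 1: YES
Spare capacity = cμ − λ = 42.44 − 27.45 = 14.99/hr

Final: ρ = 0.6468; stable; margin = 14.99/hr


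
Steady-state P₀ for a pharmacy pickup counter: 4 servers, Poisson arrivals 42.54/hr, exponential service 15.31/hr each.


a = λ/μ = 42.54/15.31 = 2.7786; ρ = a/c = 0.6946
Σ_{k=0}^{3} a^k/k! (terms k=0..3) = 1.00000 + 2.77858 + 3.86024 + 3.57533 = 11.21414
Tail: a^4/(4!(1−ρ)) = 59.60589/(24·0.3054) = 8.13339
P₀ = 1/(11.21414 + 8.13339) = 1/19.34753 = 0.051686

Final: 0.051686


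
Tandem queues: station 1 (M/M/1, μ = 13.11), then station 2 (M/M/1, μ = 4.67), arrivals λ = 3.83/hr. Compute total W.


Each node sees arrival rate λ = 3.83/hr (tandem ⇒ throughput preserved).
W₁ = 1/(μ₁−λ) = 1/(13.11−3.83) = 0.10776 hr
W₂ = 1/(μ₂−λ) = 1/(4.67−3.83) = 1.19048 hr
W_total = W₁ + W₂ = 0.10776 + 1.19048 = 1.29823 hr

Final: 1.29823 hr


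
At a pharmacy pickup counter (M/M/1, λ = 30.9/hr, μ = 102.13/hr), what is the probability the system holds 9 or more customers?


ρ = 30.9/102.13 = 0.3026
P(N ≥ n) = ρ^n = 0.3026^9 = 0.00002124

Final: 0.00002124


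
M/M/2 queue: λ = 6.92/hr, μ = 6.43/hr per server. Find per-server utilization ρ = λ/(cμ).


ρ = λ/(cμ) = 6.92/(2·6.43) = 6.92/12.86 = 0.5381

Final: 0.5381


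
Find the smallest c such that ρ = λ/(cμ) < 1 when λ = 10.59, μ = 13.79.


Stability requires cμ > λ ⇔ c > λ/μ.
λ/μ = 10.59/13.79 = 0.7679
Minimum integer c = ⌊0.7679⌋ + 1 = 1
Check: 1·13.79 = 13.79 > 10.59, while 0·13.79 = 0.00 ≤ 10.59

Final: 1 servers


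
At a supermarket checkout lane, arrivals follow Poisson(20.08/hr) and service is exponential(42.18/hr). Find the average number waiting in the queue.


ρ = 20.08/42.18 = 0.4761
Lq = ρ²/(1−ρ) = 0.2266/0.5239 = 0.4325

Final: 0.4325


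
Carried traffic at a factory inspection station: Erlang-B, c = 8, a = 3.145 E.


B(8,3.145) = 0.010276 (Erlang-B)
Carried load = a(1 − B) = 3.145·(1 − 0.010276) = 3.145·0.989724 = 3.1127 E

Final: 3.1127 Erlangs


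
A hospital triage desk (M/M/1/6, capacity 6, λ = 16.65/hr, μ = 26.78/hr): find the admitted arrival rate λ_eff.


ρ = 0.6217; P_K = (1−ρ)ρ^6/(1−ρ^7) = 0.022662
λ_eff = λ(1 − P_K) = 16.65·(1 − 0.022662) = 16.65·0.977338 = 16.2727 /hr

Final: 16.2727 /hr


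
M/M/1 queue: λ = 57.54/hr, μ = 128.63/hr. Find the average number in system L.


ρ = λ/μ = 57.54/128.63 = 0.4473
L = ρ/(1−ρ) = 0.4473/(1 − 0.4473) = 0.4473/0.5527 = 0.8094

Final: 0.8094


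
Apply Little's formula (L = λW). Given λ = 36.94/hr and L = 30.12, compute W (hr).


W = L/λ = 30.12/36.94 = 0.8154 hr

Final: 0.8154 hr


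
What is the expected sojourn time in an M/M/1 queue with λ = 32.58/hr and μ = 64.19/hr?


W = 1/(μ−λ) = 1/(64.19 − 32.58) = 1/31.61 = 0.03164 hr

Final: 0.03164 hr


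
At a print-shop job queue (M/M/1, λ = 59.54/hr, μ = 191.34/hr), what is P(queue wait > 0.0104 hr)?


ρ = 59.54/191.34 = 0.3112
P(Wq > t) = ρ·e^{−(μ−λ)t} = 0.3112·e^{−1.3707}
= 0.3112·0.253924 = 0.079015

Final: 0.079015


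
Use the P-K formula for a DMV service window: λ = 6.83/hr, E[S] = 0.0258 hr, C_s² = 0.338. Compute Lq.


ρ = λ·E[S] = 6.83·0.0258 = 0.1762
Lq = ρ²(1+C_s²)/(2(1−ρ)) = 0.03105·(1+0.338)/(2·0.8238)
= 0.03105·1.3380/1.6476 = 0.02522

Final: 0.02522


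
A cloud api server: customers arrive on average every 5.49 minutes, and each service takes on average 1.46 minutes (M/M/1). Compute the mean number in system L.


λ = 60/5.49 = 10.9290 /hr
μ = 60/1.46 = 41.0959 /hr
ρ = λ/μ = 10.9290/41.0959 = 0.2659
L = ρ/(1−ρ) = 0.2659/0.7341 = 0.3623

Final: 0.3623


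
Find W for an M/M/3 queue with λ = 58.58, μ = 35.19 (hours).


a = 1.6647; ρ = 0.5549; P₀ = 0.173083
Lq = P₀·a^c·ρ/(c!(1−ρ)²) = 0.37271
Wq = Lq/λ = 0.37271/58.58 = 0.006362 hr
W = Wq + 1/μ = 0.006362 + 0.02842 = 0.03478 hr

Final: 0.03478 hr


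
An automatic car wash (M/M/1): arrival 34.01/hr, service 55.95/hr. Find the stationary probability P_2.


ρ = 34.01/55.95 = 0.6079
P_n = (1−ρ)·ρ^n = (1 − 0.6079)·0.6079^2 = 0.3921·0.369499 = 0.144894

Final: 0.144894


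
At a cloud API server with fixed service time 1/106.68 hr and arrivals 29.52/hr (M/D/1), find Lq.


ρ = 29.52/106.68 = 0.2767
M/D/1: Lq = ρ²/(2(1−ρ)) = 0.07657/(2·0.7233) = 0.05293

Final: 0.05293


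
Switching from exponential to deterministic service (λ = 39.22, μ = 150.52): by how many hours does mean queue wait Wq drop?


ρ = 39.22/150.52 = 0.2606
Wq(M/M/1) = ρ/(μ−λ) = 0.2606/111.30 = 0.002341 hr
Wq(M/D/1) = ρ/(2(μ−λ)) = 0.001171 hr
Savings = 0.002341 − 0.001171 = 0.001171 hr

Final: 0.001171 hr


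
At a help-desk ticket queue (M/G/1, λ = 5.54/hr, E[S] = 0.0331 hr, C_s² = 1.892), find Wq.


ρ = λ·E[S] = 5.54·0.0331 = 0.1834
E[S²] = E[S]²(1+C_s²) = 0.0331²·(1+1.892) = 0.003169
Wq = λ·E[S²]/(2(1−ρ)) = 5.54·0.003169/(2·0.8166) = 0.01075 hr

Final: 0.01075 hr


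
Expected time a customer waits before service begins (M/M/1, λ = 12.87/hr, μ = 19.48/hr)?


ρ = 12.87/19.48 = 0.6607
Wq = ρ/(μ−λ) = 0.6607/(19.48 − 12.87) = 0.6607/6.61 = 0.09995 hr

Final: 0.09995 hr


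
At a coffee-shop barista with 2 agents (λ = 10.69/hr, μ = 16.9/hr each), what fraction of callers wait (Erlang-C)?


a = λ/μ = 0.6325; ρ = a/2 = 0.3163
P₀ = 0.519443 (from M/M/c formula)
C(c,a) = [a^c/(c!(1−ρ))]·P₀ = [0.40011/(2·0.6837)]·0.519443
= 0.29260·0.519443 = 0.151987

Final: 0.151987


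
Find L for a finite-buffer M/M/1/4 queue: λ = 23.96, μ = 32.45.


ρ = 23.96/32.45 = 0.7384
L = ρ[1 − (K+1)ρ^K + Kρ^(K+1)] / [(1−ρ)(1−ρ^(K+1))]
Numerator: 0.7384·(1 − 5·0.297227 + 4·0.219463) = 0.289229
Denominator: (0.2616)·(0.780537) = 0.204215
L = 0.289229/0.204215 = 1.4163

Final: 1.4163


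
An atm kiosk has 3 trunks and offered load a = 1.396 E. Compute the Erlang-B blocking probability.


B(c,a) = (a^c/c!) / Σ_{k=0}^{c} a^k/k!
a^3/3! = 0.453425
Σ terms (k=0..3): 1.00000 + 1.39600 + 0.97441 + 0.45342 = 3.823833
B = 0.453425/3.823833 = 0.118579

Final: 0.118579


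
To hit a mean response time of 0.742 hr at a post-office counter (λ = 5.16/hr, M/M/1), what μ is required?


W = 1/(μ−λ) ⇒ μ − λ = 1/W = 1/0.742 = 1.3477
μ = λ + 1/W = 5.16 + 1.3477 = 6.5077 per hr

Final: 6.5077 /hr


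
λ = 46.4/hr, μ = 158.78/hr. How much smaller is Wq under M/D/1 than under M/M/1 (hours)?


ρ = 46.4/158.78 = 0.2922
Wq(M/M/1) = ρ/(μ−λ) = 0.2922/112.38 = 0.002600 hr
Wq(M/D/1) = ρ/(2(μ−λ)) = 0.001300 hr
Savings = 0.002600 − 0.001300 = 0.001300 hr

Final: 0.001300 hr


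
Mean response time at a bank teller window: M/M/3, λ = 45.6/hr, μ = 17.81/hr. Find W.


a = 2.5604; ρ = 0.8535; P₀ = 0.038570
Lq = P₀·a^c·ρ/(c!(1−ρ)²) = 4.28776
Wq = Lq/λ = 4.28776/45.6 = 0.09403 hr
W = Wq + 1/μ = 0.09403 + 0.05615 = 0.15018 hr

Final: 0.15018 hr


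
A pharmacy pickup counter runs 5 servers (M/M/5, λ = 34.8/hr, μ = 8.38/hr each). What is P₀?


a = λ/μ = 34.8/8.38 = 4.1527; ρ = a/c = 0.8305
Σ_{k=0}^{4} a^k/k! (terms k=0..4) = 1.00000 + 4.15274 + 8.62264 + 11.93588 + 12.39166 = 38.10293
Tail: a^5/(5!(1−ρ)) = 1235.02607/(120·0.1695) = 60.73661
P₀ = 1/(38.10293 + 60.73661) = 1/98.83954 = 0.010117

Final: 0.010117


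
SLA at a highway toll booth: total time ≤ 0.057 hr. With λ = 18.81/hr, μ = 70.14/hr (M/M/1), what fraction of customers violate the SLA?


W ~ Exponential(μ−λ) for M/M/1.
μ − λ = 70.14 − 18.81 = 51.3300
P(W > t) = e^{−(μ−λ)t} = e^{−2.9258} = 0.053621

Final: 0.053621


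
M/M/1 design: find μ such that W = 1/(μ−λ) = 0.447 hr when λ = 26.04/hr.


W = 1/(μ−λ) ⇒ μ − λ = 1/W = 1/0.447 = 2.2371
μ = λ + 1/W = 26.04 + 2.2371 = 28.2771 per hr

Final: 28.2771 /hr


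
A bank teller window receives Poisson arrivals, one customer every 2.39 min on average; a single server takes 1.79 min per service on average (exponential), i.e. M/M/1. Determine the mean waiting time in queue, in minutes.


λ = 60/2.39 = 25.1046 /hr
μ = 60/1.79 = 33.5196 /hr
ρ = λ/μ = 25.1046/33.5196 = 0.7490
Wq = ρ/(μ−λ) = 0.7490/(33.5196−25.1046) = 0.08900 hr
In minutes: 0.08900·60 = 5.340 min

Final: 5.340 min


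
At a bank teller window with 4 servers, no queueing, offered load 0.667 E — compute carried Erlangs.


B(4,0.667) = 0.004235 (Erlang-B)
Carried load = a(1 − B) = 0.667·(1 − 0.004235) = 0.667·0.995765 = 0.6642 E

Final: 0.6642 Erlangs
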